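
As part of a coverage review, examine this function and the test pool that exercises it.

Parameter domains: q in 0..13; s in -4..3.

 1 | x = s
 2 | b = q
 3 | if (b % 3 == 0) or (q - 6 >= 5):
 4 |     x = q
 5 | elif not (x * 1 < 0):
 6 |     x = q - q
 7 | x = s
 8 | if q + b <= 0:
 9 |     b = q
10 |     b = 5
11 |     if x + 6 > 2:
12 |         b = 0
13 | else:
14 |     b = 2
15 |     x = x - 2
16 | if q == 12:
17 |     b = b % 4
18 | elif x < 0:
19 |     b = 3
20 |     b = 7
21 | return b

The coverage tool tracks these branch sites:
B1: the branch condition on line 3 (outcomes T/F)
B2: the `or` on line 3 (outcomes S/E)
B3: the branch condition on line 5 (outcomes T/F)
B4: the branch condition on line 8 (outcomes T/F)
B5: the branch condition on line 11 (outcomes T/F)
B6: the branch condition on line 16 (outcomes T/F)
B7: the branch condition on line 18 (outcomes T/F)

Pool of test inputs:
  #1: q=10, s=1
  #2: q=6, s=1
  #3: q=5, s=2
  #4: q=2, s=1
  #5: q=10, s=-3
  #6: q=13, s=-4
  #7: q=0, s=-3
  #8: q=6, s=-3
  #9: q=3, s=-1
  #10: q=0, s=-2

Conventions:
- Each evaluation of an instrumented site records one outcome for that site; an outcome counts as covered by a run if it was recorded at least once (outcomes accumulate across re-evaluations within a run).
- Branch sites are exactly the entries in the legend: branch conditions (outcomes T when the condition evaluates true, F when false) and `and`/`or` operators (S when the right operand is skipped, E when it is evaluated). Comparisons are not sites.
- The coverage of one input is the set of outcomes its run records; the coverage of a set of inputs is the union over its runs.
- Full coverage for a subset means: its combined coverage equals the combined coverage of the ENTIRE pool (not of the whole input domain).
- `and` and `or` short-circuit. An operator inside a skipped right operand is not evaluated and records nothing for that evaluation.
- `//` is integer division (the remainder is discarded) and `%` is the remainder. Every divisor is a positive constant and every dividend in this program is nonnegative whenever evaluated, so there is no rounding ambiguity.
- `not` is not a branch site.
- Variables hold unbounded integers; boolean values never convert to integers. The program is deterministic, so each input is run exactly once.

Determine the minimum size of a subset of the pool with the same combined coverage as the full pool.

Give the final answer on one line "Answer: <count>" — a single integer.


test 1 (q=10, s=1) hits B1=F, B2=E, B3=T, B4=F, B6=F, B7=T
test 2 (q=6, s=1) hits B1=T, B2=S, B4=F, B6=F, B7=T
test 3 (q=5, s=2) hits B1=F, B2=E, B3=T, B4=F, B6=F, B7=F
test 4 (q=2, s=1) hits B1=F, B2=E, B3=T, B4=F, B6=F, B7=T
test 5 (q=10, s=-3) hits B1=F, B2=E, B3=F, B4=F, B6=F, B7=T
test 6 (q=13, s=-4) hits B1=T, B2=E, B4=F, B6=F, B7=T
test 7 (q=0, s=-3) hits B1=T, B2=S, B4=T, B5=T, B6=F, B7=T
test 8 (q=6, s=-3) hits B1=T, B2=S, B4=F, B6=F, B7=T
test 9 (q=3, s=-1) hits B1=T, B2=S, B4=F, B6=F, B7=T
test 10 (q=0, s=-2) hits B1=T, B2=S, B4=T, B5=T, B6=F, B7=T
union over all inputs: B1=T, B1=F, B2=S, B2=E, B3=T, B3=F, B4=T, B4=F, B5=T, B6=F, B7=T, B7=F (12 outcomes)
size 1 is not enough: best union over all size-1 subsets is 6/12
size 2 is not enough: best union over all size-2 subsets is 11/12
the canonical winner is {3, 5, 7}: size 3, full 12-outcome coverage, earliest index list among size-3 covers
Answer: 3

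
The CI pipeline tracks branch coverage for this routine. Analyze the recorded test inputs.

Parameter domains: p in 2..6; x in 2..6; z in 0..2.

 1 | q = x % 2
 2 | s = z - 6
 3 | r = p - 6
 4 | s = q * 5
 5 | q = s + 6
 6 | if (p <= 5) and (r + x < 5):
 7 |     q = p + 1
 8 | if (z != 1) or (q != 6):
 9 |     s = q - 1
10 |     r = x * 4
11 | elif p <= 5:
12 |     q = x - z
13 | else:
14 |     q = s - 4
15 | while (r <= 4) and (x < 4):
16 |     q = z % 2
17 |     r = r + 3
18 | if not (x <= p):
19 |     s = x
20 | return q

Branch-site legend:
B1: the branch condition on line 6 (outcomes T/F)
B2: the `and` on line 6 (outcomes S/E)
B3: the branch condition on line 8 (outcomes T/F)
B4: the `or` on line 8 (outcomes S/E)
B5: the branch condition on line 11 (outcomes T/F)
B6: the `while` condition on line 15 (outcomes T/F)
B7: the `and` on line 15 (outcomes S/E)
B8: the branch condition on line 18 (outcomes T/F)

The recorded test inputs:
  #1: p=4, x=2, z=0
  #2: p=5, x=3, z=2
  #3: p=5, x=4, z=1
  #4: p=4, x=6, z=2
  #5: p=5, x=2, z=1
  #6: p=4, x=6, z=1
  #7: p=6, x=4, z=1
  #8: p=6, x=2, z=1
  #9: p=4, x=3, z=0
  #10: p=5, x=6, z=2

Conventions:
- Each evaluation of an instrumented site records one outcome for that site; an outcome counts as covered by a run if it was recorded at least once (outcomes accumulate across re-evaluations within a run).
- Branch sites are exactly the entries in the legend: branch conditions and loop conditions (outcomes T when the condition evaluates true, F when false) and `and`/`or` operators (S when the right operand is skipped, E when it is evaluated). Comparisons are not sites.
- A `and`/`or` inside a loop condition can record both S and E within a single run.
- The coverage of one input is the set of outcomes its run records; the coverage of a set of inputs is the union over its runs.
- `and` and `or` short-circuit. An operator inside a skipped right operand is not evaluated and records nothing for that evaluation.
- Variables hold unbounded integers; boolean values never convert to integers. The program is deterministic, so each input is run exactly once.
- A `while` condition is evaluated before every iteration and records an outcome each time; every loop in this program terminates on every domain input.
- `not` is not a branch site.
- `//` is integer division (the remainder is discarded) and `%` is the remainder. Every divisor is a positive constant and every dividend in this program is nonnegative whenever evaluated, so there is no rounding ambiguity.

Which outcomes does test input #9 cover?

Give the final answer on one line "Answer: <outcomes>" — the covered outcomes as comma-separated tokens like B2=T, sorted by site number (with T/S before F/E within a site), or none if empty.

Running input #9 (p=4, x=3, z=0), event by event:
  B2->E, B1->T, B4->S, B3->T, B7->S, B6->F, B8->F
distinct outcomes covered: B1=T, B2=E, B3=T, B4=S, B6=F, B7=S, B8=F

Answer: B1=T, B2=E, B3=T, B4=S, B6=F, B7=S, B8=F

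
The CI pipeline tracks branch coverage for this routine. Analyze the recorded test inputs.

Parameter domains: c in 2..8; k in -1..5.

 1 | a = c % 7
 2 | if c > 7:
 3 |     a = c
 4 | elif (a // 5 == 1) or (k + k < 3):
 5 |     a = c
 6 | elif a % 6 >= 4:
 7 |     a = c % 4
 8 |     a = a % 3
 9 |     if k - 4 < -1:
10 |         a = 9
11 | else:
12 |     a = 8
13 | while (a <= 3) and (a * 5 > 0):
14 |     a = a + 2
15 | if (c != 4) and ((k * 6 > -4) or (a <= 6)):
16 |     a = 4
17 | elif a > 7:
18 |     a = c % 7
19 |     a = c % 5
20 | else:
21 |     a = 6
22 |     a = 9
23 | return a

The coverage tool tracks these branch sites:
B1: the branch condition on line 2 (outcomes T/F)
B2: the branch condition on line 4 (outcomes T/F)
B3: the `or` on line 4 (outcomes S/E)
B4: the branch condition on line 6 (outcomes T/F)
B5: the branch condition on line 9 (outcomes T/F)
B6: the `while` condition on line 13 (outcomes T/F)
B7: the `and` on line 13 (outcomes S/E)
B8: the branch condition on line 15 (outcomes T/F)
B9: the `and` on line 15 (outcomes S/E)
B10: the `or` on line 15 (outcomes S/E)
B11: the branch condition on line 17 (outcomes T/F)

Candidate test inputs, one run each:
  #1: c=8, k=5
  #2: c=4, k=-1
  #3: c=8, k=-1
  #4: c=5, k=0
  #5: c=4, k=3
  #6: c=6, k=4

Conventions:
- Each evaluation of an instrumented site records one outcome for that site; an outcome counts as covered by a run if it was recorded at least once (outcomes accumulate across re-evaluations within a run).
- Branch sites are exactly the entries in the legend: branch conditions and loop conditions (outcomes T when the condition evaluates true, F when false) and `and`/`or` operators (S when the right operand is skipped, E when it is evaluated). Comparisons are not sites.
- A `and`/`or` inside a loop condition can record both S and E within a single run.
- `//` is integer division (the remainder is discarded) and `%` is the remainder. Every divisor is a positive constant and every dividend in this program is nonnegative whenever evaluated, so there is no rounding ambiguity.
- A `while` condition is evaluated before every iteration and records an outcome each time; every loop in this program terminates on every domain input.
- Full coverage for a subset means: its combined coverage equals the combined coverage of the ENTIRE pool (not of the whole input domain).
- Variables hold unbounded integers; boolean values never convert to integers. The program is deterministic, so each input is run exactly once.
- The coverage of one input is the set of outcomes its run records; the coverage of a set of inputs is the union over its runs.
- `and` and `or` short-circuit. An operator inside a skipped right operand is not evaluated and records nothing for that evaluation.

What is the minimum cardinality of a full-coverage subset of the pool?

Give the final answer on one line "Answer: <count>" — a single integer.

#1 (c=8, k=5) -> B1->T, B7->S, B6->F, B9->E, B10->S, B8->T; covered: B1=T, B6=F, B7=S, B8=T, B9=E, B10=S
#2 (c=4, k=-1) -> B1->F, B3->E, B2->T, B7->S, B6->F, B9->S, B8->F, B11->F; covered: B1=F, B2=T, B3=E, B6=F, B7=S, B8=F, B9=S, B11=F
#3 (c=8, k=-1) -> B1->T, B7->S, B6->F, B9->E, B10->E, B8->F, B11->T; covered: B1=T, B6=F, B7=S, B8=F, B9=E, B10=E, B11=T
#4 (c=5, k=0) -> B1->F, B3->S, B2->T, B7->S, B6->F, B9->E, B10->S, B8->T; covered: B1=F, B2=T, B3=S, B6=F, B7=S, B8=T, B9=E, B10=S
#5 (c=4, k=3) -> B1->F, B3->E, B2->F, B4->T, B5->F, B7->E, B6->F, B9->S, B8->F, B11->F; covered: B1=F, B2=F, B3=E, B4=T, B5=F, B6=F, B7=E, B8=F, B9=S, B11=F
#6 (c=6, k=4) -> B1->F, B3->S, B2->T, B7->S, B6->F, B9->E, B10->S, B8->T; covered: B1=F, B2=T, B3=S, B6=F, B7=S, B8=T, B9=E, B10=S
the full pool covers 19 outcomes: B1=T, B1=F, B2=T, B2=F, B3=S, B3=E, B4=T, B5=F, B6=F, B7=S, B7=E, B8=T, B8=F, B9=S, B9=E, B10=S, B10=E, B11=T, B11=F
checked all size-1 subsets: none covers 19 outcomes (max 10/19)
checked all size-2 subsets: none covers 19 outcomes (max 16/19)
the canonical winner is {3, 4, 5}: size 3, full 19-outcome coverage, earliest index list among size-3 covers

Answer: 3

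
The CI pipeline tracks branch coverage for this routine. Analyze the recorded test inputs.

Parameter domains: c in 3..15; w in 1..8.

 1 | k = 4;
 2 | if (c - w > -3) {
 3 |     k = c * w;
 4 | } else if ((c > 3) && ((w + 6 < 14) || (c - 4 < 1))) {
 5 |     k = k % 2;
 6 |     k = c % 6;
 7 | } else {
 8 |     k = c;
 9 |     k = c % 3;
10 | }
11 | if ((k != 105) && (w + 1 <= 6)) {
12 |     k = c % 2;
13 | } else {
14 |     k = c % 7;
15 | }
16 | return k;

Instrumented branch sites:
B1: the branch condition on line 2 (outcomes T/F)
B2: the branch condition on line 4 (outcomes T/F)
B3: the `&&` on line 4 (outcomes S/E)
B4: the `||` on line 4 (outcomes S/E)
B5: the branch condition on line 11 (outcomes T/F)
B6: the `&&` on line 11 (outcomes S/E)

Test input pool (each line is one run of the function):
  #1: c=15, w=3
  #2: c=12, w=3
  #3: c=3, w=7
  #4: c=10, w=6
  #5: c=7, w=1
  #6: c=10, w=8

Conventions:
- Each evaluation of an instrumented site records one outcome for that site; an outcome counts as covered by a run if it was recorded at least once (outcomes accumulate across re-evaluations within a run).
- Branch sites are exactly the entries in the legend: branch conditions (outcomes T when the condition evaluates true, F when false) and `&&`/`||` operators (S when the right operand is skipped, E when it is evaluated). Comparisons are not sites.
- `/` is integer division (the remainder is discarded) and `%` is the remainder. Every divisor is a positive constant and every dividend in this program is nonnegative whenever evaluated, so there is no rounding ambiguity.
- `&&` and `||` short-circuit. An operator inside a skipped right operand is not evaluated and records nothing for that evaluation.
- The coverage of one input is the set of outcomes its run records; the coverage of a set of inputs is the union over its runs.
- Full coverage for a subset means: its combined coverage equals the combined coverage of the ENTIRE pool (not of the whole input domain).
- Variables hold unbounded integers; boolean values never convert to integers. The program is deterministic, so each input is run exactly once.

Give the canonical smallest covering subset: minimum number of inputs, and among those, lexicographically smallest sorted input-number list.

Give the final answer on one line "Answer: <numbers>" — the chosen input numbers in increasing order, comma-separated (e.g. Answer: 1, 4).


input #1 (c=15, w=3): covers B1=T, B5=T, B6=E
input #2 (c=12, w=3): covers B1=T, B5=T, B6=E
input #3 (c=3, w=7): covers B1=F, B2=F, B3=S, B5=F, B6=E
input #4 (c=10, w=6): covers B1=T, B5=F, B6=E
input #5 (c=7, w=1): covers B1=T, B5=T, B6=E
input #6 (c=10, w=8): covers B1=T, B5=F, B6=E
the full pool covers 7 outcomes: B1=T, B1=F, B2=F, B3=S, B5=T, B5=F, B6=E
every size-1 subset falls short of the 7 outcomes (best: 5/7)
at size 2, {1, 3} reaches all 7 outcomes; every lexicographically earlier size-2 subset fails
Answer: 1, 3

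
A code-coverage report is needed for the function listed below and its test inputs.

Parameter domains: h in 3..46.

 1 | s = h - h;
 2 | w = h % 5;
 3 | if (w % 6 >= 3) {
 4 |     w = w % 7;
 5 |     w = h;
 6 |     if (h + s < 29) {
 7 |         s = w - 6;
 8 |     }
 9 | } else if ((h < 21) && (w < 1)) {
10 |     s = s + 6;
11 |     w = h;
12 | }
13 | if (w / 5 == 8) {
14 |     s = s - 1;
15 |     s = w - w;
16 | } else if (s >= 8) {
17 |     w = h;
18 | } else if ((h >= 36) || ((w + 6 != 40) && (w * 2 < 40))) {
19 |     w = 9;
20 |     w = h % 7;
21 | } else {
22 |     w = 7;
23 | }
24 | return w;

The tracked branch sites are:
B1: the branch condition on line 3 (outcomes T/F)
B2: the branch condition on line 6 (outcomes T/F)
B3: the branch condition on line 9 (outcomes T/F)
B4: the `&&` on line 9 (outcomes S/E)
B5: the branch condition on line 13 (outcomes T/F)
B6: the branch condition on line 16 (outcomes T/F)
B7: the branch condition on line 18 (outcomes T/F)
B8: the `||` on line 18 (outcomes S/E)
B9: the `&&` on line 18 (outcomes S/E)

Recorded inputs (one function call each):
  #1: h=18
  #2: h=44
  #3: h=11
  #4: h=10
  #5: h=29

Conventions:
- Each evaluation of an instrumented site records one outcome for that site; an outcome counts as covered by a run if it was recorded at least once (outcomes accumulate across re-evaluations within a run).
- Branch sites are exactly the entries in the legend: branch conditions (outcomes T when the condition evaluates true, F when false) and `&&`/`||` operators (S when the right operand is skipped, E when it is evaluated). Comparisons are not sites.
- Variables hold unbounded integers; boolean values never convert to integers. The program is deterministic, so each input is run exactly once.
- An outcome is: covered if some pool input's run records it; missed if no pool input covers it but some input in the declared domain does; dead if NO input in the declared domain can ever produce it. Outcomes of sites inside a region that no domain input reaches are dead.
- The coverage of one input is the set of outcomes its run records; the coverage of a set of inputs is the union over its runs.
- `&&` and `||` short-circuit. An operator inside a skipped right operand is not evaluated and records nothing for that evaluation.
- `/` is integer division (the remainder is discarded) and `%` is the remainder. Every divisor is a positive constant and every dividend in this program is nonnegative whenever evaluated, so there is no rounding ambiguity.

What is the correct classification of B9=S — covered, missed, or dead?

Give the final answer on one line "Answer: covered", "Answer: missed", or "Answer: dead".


no pool input records B9=S
but domain input (h=34) does record it -> reachable, so missed
Answer: missed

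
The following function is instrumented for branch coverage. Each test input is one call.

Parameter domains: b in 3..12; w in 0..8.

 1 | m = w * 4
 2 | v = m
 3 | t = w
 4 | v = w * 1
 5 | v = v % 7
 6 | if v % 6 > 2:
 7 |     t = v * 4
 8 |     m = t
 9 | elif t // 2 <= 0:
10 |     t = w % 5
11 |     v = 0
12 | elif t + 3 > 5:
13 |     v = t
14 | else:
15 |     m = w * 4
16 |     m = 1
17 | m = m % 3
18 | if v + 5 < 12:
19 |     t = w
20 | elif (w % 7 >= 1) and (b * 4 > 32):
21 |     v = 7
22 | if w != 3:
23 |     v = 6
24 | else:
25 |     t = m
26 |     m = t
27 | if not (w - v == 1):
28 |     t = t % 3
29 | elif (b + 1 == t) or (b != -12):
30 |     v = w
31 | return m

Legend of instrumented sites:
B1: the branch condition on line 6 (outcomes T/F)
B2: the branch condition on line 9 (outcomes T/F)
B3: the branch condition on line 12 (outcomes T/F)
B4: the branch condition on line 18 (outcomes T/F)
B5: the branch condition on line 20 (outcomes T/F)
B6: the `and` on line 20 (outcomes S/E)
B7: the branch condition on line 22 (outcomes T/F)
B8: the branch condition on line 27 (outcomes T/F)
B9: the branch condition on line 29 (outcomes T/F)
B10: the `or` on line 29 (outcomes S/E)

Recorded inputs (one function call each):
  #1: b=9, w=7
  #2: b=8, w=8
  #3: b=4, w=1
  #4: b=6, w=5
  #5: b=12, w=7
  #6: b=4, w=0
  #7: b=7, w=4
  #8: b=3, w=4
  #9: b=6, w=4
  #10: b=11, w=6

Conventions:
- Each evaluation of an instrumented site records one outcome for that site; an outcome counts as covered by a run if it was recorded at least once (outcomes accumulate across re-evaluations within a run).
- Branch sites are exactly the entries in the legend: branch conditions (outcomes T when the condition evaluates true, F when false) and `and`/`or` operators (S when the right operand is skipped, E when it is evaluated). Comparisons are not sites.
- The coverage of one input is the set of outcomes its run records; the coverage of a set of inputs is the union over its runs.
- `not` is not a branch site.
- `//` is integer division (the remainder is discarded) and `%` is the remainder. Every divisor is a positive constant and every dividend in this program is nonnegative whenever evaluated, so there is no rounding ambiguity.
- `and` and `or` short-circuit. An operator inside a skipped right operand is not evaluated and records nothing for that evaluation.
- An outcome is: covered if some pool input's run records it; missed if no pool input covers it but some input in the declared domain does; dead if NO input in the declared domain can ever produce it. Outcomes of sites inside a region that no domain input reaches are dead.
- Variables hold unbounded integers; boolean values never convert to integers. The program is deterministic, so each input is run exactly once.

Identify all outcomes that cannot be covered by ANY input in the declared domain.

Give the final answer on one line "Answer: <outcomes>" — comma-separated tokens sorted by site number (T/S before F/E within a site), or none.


sweeping the full domain (90 inputs) for each outcome:
  B9=F: no domain input ever produces it -> dead
  reachable outcomes have witnesses, e.g. B1=T (e.g. b=3, w=3), B1=F (e.g. b=3, w=0), B2=T (e.g. b=3, w=0), B2=F (e.g. b=3, w=2)
Answer: B9=F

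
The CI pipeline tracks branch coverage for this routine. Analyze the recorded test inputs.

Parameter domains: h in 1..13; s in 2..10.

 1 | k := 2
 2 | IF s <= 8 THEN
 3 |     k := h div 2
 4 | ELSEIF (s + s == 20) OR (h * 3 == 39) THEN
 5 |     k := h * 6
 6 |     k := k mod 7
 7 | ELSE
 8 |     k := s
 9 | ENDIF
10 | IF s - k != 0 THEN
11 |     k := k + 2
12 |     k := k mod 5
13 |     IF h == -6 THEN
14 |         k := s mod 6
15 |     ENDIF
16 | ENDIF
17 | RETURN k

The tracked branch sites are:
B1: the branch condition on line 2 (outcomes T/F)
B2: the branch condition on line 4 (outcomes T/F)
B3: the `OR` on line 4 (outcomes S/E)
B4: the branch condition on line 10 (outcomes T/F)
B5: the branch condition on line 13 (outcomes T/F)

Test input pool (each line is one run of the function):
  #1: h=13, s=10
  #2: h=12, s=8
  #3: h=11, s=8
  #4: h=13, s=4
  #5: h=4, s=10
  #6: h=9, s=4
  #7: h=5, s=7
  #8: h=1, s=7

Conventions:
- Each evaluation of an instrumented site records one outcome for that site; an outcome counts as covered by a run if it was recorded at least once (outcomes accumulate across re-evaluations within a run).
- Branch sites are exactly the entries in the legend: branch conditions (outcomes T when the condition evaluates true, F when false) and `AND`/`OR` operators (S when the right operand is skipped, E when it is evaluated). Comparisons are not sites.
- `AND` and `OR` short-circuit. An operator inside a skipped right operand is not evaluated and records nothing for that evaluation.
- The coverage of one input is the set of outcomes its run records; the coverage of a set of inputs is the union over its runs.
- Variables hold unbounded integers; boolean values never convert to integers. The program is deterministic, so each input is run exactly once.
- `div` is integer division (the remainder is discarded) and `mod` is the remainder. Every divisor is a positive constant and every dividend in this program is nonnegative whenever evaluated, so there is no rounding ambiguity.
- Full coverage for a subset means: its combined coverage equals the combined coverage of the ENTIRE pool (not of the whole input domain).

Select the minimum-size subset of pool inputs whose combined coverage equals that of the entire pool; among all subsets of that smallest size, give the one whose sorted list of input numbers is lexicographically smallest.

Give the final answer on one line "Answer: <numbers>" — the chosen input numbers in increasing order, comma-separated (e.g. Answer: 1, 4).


input #1, h=13, s=10: events B1->F, B3->S, B2->T, B4->T, B5->F; outcomes B1=F, B2=T, B3=S, B4=T, B5=F
input #2, h=12, s=8: events B1->T, B4->T, B5->F; outcomes B1=T, B4=T, B5=F
input #3, h=11, s=8: events B1->T, B4->T, B5->F; outcomes B1=T, B4=T, B5=F
input #4, h=13, s=4: events B1->T, B4->T, B5->F; outcomes B1=T, B4=T, B5=F
input #5, h=4, s=10: events B1->F, B3->S, B2->T, B4->T, B5->F; outcomes B1=F, B2=T, B3=S, B4=T, B5=F
input #6, h=9, s=4: events B1->T, B4->F; outcomes B1=T, B4=F
input #7, h=5, s=7: events B1->T, B4->T, B5->F; outcomes B1=T, B4=T, B5=F
input #8, h=1, s=7: events B1->T, B4->T, B5->F; outcomes B1=T, B4=T, B5=F
the full pool covers 7 outcomes: B1=T, B1=F, B2=T, B3=S, B4=T, B4=F, B5=F
checked all size-1 subsets: none covers 7 outcomes (max 5/7)
at size 2, {1, 6} reaches all 7 outcomes; every lexicographically earlier size-2 subset fails
Answer: 1, 6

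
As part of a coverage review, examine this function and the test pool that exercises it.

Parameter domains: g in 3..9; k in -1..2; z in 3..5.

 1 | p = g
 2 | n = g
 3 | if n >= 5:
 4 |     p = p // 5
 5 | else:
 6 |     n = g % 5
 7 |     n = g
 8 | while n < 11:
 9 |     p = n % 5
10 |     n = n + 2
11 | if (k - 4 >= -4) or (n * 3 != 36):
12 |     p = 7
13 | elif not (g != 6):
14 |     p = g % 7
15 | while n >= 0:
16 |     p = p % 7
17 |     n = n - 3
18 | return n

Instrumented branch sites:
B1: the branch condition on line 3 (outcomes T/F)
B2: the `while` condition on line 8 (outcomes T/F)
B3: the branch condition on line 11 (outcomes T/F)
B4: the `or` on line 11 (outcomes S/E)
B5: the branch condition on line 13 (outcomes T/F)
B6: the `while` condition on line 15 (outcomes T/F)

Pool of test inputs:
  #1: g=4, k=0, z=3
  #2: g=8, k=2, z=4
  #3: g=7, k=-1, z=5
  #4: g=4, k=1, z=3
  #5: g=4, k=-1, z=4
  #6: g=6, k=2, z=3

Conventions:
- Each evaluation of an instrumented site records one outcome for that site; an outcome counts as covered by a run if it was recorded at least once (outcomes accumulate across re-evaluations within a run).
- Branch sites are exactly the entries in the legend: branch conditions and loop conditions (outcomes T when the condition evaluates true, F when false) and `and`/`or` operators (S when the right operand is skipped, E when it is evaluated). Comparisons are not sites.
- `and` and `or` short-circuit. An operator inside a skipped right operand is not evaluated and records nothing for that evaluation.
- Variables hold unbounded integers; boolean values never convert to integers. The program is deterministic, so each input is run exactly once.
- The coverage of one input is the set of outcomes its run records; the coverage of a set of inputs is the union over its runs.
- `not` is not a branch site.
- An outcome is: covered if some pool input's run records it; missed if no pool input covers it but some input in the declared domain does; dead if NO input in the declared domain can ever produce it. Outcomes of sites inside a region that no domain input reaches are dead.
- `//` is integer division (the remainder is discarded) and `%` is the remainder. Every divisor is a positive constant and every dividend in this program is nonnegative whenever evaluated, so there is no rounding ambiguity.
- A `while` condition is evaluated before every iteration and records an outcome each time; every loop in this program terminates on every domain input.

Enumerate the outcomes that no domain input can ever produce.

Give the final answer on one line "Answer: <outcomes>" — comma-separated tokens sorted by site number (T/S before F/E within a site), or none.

sweeping the full domain (84 inputs) for each outcome:
  reachable outcomes have witnesses, e.g. B1=T (e.g. g=5, k=-1, z=3), B1=F (e.g. g=3, k=-1, z=3), B2=T (e.g. g=3, k=-1, z=3), B2=F (e.g. g=3, k=-1, z=3)

Answer: none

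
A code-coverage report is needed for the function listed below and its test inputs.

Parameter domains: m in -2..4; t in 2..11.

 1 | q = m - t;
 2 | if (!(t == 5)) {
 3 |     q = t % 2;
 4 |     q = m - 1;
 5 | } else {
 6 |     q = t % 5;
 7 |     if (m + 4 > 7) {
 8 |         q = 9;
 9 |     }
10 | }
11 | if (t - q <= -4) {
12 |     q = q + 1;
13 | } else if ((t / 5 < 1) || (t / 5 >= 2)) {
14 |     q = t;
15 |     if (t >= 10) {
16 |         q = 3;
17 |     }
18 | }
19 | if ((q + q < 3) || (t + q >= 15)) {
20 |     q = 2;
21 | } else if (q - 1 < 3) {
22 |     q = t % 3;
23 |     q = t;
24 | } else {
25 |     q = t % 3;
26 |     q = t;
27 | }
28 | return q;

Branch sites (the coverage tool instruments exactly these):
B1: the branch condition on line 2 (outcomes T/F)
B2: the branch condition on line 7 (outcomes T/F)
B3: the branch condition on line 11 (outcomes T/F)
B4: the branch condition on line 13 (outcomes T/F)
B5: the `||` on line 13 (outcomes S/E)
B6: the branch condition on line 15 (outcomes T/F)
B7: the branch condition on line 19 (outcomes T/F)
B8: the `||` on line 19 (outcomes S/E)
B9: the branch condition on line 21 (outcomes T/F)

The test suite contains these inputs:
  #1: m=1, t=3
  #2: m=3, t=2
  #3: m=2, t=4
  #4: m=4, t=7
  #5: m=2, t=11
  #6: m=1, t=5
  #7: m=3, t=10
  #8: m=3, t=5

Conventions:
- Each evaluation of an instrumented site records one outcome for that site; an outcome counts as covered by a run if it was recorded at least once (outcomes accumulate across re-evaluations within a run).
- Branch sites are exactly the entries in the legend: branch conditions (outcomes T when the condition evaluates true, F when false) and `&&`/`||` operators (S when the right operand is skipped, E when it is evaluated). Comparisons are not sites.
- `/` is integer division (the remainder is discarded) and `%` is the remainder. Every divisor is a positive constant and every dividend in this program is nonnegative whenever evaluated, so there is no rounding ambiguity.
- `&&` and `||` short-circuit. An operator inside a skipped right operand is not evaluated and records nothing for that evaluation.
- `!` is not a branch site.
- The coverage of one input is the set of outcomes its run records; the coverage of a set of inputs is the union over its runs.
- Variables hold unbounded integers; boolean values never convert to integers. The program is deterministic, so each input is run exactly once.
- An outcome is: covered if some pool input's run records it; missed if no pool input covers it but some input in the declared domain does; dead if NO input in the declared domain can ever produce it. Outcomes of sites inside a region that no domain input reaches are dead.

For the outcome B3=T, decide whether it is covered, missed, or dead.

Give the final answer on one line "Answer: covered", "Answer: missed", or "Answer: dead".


no pool input records B3=T
but domain input (m=4, t=5) does record it -> reachable, so missed
Answer: missed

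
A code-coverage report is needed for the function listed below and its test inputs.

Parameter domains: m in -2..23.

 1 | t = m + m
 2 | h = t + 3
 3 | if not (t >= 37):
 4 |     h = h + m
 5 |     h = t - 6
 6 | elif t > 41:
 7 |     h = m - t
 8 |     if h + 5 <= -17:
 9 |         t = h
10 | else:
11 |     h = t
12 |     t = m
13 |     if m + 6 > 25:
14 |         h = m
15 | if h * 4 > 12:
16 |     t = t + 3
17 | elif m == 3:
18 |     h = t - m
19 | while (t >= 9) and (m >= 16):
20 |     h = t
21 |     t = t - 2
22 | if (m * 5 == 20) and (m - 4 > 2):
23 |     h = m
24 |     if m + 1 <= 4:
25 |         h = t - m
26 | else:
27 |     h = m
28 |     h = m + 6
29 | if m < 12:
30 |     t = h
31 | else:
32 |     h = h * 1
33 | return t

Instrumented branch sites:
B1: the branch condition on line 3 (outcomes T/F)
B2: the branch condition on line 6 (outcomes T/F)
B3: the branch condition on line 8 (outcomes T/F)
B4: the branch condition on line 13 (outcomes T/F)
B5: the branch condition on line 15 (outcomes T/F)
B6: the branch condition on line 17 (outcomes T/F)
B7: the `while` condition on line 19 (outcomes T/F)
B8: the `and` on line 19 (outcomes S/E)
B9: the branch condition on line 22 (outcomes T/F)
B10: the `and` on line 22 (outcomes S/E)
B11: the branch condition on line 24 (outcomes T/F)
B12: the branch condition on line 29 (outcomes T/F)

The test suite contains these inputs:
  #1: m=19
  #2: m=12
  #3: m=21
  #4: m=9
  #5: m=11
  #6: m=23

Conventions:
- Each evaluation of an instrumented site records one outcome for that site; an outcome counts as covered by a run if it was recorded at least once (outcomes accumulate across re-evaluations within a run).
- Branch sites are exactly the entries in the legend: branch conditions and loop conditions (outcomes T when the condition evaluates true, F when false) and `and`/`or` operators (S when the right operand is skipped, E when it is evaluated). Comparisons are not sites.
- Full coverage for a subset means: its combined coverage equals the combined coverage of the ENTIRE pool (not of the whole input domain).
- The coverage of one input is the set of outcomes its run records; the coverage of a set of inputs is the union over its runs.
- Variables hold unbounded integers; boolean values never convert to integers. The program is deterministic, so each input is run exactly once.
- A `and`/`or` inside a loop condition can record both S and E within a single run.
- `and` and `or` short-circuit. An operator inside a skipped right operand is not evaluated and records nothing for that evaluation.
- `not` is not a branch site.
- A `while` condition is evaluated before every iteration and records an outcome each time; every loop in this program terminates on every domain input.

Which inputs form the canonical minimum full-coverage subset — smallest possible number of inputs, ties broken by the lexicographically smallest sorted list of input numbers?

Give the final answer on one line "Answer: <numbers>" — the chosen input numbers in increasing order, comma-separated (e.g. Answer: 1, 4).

input #1 (m=19): events B1->F, B2->F, B4->F, B5->T, B8->E, B7->T, B8->E, B7->T, B8->E, B7->T, B8->E, B7->T, B8->E, B7->T, ...; covers B1=F, B2=F, B4=F, B5=T, B7=T, B7=F, B8=S, B8=E, B9=F, B10=S, B12=F
input #2 (m=12): events B1->T, B5->T, B8->E, B7->F, B10->S, B9->F, B12->F; covers B1=T, B5=T, B7=F, B8=E, B9=F, B10=S, B12=F
input #3 (m=21): events B1->F, B2->T, B3->F, B5->F, B6->F, B8->E, B7->T, B8->E, B7->T, B8->E, B7->T, B8->E, B7->T, B8->E, ...; covers B1=F, B2=T, B3=F, B5=F, B6=F, B7=T, B7=F, B8=S, B8=E, B9=F, B10=S, B12=F
input #4 (m=9): events B1->T, B5->T, B8->E, B7->F, B10->S, B9->F, B12->T; covers B1=T, B5=T, B7=F, B8=E, B9=F, B10=S, B12=T
input #5 (m=11): events B1->T, B5->T, B8->E, B7->F, B10->S, B9->F, B12->T; covers B1=T, B5=T, B7=F, B8=E, B9=F, B10=S, B12=T
input #6 (m=23): events B1->F, B2->T, B3->T, B5->F, B6->F, B8->S, B7->F, B10->S, B9->F, B12->F; covers B1=F, B2=T, B3=T, B5=F, B6=F, B7=F, B8=S, B9=F, B10=S, B12=F
pool-wide coverage (18 outcomes): B1=T, B1=F, B2=T, B2=F, B3=T, B3=F, B4=F, B5=T, B5=F, B6=F, B7=T, B7=F, B8=S, B8=E, B9=F, B10=S, B12=T, B12=F
no size-1 subset reaches all 18 outcomes (best union: 12/18)
no size-2 subset reaches all 18 outcomes (best union: 15/18)
no size-3 subset reaches all 18 outcomes (best union: 17/18)
inputs {1, 3, 4, 6} (size 4) cover everything; no size-4 subset with a lexicographically smaller index list covers all 18

Answer: 1, 3, 4, 6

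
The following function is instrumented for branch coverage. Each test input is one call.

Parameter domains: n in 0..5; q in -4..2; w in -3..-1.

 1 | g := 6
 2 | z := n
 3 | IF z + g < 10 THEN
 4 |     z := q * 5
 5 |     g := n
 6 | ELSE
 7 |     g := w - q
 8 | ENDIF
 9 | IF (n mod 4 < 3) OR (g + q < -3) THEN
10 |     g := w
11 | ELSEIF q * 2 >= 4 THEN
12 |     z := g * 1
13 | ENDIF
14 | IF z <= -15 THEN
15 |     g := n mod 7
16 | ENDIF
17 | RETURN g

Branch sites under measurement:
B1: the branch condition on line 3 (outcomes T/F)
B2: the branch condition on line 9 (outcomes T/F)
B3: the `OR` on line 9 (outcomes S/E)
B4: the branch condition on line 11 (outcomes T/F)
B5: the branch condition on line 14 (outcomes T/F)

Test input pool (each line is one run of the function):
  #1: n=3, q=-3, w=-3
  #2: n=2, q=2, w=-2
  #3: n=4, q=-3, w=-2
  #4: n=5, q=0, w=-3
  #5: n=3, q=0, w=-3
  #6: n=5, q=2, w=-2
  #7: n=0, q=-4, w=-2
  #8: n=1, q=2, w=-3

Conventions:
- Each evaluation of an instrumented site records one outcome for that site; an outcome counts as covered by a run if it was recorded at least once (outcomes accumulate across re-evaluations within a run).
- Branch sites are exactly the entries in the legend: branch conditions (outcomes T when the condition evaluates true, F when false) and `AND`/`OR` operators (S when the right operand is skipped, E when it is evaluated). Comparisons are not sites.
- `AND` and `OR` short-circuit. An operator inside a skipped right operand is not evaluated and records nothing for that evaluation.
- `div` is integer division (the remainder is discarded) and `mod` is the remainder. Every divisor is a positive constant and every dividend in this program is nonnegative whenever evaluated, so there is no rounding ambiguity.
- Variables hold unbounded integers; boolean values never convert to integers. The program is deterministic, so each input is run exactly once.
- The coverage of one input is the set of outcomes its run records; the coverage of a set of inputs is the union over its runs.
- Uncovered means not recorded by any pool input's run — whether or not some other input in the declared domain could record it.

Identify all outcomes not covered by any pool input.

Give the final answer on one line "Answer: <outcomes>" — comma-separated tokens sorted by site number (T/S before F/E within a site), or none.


#1 (n=3, q=-3, w=-3) -> B1->T, B3->E, B2->F, B4->F, B5->T; covered: B1=T, B2=F, B3=E, B4=F, B5=T
#2 (n=2, q=2, w=-2) -> B1->T, B3->S, B2->T, B5->F; covered: B1=T, B2=T, B3=S, B5=F
#3 (n=4, q=-3, w=-2) -> B1->F, B3->S, B2->T, B5->F; covered: B1=F, B2=T, B3=S, B5=F
#4 (n=5, q=0, w=-3) -> B1->F, B3->S, B2->T, B5->F; covered: B1=F, B2=T, B3=S, B5=F
#5 (n=3, q=0, w=-3) -> B1->T, B3->E, B2->F, B4->F, B5->F; covered: B1=T, B2=F, B3=E, B4=F, B5=F
#6 (n=5, q=2, w=-2) -> B1->F, B3->S, B2->T, B5->F; covered: B1=F, B2=T, B3=S, B5=F
#7 (n=0, q=-4, w=-2) -> B1->T, B3->S, B2->T, B5->T; covered: B1=T, B2=T, B3=S, B5=T
#8 (n=1, q=2, w=-3) -> B1->T, B3->S, B2->T, B5->F; covered: B1=T, B2=T, B3=S, B5=F
union over the pool: B1=T, B1=F, B2=T, B2=F, B3=S, B3=E, B4=F, B5=T, B5=F
uncovered (1 of 10): B4=T
Answer: B4=T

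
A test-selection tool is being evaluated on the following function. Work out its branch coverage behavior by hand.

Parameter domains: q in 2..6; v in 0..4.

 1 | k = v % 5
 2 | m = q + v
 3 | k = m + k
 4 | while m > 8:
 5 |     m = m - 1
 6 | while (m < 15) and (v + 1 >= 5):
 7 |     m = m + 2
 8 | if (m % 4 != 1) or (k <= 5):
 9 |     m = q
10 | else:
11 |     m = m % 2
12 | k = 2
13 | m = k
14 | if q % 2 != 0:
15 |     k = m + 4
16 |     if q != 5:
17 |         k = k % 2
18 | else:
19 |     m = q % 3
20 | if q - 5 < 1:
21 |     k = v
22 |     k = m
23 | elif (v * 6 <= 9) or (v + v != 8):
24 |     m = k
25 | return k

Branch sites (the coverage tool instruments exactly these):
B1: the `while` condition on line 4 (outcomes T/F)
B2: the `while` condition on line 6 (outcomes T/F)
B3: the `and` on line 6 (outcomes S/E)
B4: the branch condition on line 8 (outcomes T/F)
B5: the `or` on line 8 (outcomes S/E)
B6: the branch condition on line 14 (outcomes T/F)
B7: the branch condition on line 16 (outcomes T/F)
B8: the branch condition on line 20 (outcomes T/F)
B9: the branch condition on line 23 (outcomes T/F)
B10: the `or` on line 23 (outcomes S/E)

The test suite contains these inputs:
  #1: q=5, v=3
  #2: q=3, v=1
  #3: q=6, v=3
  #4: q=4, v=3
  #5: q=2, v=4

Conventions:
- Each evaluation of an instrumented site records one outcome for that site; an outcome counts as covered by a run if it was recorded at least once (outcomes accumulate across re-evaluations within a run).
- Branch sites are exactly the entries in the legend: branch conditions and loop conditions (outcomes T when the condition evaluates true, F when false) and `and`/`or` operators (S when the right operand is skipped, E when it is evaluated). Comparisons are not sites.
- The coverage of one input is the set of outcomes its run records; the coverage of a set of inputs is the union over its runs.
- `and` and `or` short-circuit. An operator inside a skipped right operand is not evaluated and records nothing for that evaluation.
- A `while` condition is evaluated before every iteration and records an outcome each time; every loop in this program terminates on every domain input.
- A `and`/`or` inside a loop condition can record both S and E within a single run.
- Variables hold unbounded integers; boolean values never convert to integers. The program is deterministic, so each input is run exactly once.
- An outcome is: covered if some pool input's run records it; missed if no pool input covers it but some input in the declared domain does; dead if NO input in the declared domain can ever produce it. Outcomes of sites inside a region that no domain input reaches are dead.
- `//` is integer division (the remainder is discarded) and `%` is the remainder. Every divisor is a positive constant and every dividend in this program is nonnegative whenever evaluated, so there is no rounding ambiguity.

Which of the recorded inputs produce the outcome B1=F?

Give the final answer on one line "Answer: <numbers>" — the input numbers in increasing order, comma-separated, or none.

input #1 (q=5, v=3): covers B1=F
input #2 (q=3, v=1): covers B1=F
input #3 (q=6, v=3): covers B1=F
input #4 (q=4, v=3): covers B1=F
input #5 (q=2, v=4): covers B1=F

Answer: 1, 2, 3, 4, 5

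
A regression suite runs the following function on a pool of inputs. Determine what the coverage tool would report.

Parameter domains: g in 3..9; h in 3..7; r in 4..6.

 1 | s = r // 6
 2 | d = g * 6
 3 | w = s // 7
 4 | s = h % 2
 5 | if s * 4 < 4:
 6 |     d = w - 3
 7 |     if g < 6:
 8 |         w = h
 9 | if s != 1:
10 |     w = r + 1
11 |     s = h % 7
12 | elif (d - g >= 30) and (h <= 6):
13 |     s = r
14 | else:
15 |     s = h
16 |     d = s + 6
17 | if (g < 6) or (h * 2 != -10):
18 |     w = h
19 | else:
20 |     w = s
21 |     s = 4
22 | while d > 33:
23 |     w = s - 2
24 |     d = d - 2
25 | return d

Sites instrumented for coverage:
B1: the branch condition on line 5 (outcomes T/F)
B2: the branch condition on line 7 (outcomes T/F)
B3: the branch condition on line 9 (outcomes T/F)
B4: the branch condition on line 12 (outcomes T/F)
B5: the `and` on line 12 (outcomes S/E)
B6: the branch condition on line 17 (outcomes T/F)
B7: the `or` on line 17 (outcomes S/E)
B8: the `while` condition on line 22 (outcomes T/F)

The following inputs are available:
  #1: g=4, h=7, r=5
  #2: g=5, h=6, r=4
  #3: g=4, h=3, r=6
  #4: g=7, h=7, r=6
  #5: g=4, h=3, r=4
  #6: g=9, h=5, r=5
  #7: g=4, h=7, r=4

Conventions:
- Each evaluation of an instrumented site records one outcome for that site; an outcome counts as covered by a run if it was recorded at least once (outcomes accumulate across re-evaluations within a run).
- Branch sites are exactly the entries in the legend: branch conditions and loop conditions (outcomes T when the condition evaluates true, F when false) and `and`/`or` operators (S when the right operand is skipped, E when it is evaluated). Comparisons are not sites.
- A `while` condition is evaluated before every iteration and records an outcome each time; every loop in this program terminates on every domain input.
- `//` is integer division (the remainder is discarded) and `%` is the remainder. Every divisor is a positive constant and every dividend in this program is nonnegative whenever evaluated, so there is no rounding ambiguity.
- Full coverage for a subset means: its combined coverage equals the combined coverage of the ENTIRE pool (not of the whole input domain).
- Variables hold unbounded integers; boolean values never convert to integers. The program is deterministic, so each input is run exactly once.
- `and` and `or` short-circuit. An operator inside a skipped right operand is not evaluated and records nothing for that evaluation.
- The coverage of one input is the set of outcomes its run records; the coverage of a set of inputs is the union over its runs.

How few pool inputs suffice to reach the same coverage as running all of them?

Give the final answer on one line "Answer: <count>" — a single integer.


#1 (g=4, h=7, r=5) -> covered: B1=F, B3=F, B4=F, B5=S, B6=T, B7=S, B8=F
#2 (g=5, h=6, r=4) -> covered: B1=T, B2=T, B3=T, B6=T, B7=S, B8=F
#3 (g=4, h=3, r=6) -> covered: B1=F, B3=F, B4=F, B5=S, B6=T, B7=S, B8=F
#4 (g=7, h=7, r=6) -> covered: B1=F, B3=F, B4=F, B5=E, B6=T, B7=E, B8=F
#5 (g=4, h=3, r=4) -> covered: B1=F, B3=F, B4=F, B5=S, B6=T, B7=S, B8=F
#6 (g=9, h=5, r=5) -> covered: B1=F, B3=F, B4=T, B5=E, B6=T, B7=E, B8=T, B8=F
#7 (g=4, h=7, r=4) -> covered: B1=F, B3=F, B4=F, B5=S, B6=T, B7=S, B8=F
the full pool covers 14 outcomes: B1=T, B1=F, B2=T, B3=T, B3=F, B4=T, B4=F, B5=S, B5=E, B6=T, B7=S, B7=E, B8=T, B8=F
size 1 is not enough: best union over all size-1 subsets is 8/14
size 2 is not enough: best union over all size-2 subsets is 12/14
the canonical winner is {1, 2, 6}: size 3, full 14-outcome coverage, earliest index list among size-3 covers
Answer: 3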